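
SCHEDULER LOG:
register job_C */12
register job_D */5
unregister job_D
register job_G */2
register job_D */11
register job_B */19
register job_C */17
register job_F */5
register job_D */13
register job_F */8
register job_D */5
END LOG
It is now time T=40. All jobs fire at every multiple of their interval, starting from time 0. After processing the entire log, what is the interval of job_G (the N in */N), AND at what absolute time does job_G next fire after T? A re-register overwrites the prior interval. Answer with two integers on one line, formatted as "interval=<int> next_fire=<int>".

Answer: interval=2 next_fire=42

Derivation:
Op 1: register job_C */12 -> active={job_C:*/12}
Op 2: register job_D */5 -> active={job_C:*/12, job_D:*/5}
Op 3: unregister job_D -> active={job_C:*/12}
Op 4: register job_G */2 -> active={job_C:*/12, job_G:*/2}
Op 5: register job_D */11 -> active={job_C:*/12, job_D:*/11, job_G:*/2}
Op 6: register job_B */19 -> active={job_B:*/19, job_C:*/12, job_D:*/11, job_G:*/2}
Op 7: register job_C */17 -> active={job_B:*/19, job_C:*/17, job_D:*/11, job_G:*/2}
Op 8: register job_F */5 -> active={job_B:*/19, job_C:*/17, job_D:*/11, job_F:*/5, job_G:*/2}
Op 9: register job_D */13 -> active={job_B:*/19, job_C:*/17, job_D:*/13, job_F:*/5, job_G:*/2}
Op 10: register job_F */8 -> active={job_B:*/19, job_C:*/17, job_D:*/13, job_F:*/8, job_G:*/2}
Op 11: register job_D */5 -> active={job_B:*/19, job_C:*/17, job_D:*/5, job_F:*/8, job_G:*/2}
Final interval of job_G = 2
Next fire of job_G after T=40: (40//2+1)*2 = 42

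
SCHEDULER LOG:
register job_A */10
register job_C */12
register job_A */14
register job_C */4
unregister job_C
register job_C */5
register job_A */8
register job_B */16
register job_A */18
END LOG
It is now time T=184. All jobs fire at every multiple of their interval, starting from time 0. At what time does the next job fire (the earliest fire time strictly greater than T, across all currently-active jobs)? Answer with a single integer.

Op 1: register job_A */10 -> active={job_A:*/10}
Op 2: register job_C */12 -> active={job_A:*/10, job_C:*/12}
Op 3: register job_A */14 -> active={job_A:*/14, job_C:*/12}
Op 4: register job_C */4 -> active={job_A:*/14, job_C:*/4}
Op 5: unregister job_C -> active={job_A:*/14}
Op 6: register job_C */5 -> active={job_A:*/14, job_C:*/5}
Op 7: register job_A */8 -> active={job_A:*/8, job_C:*/5}
Op 8: register job_B */16 -> active={job_A:*/8, job_B:*/16, job_C:*/5}
Op 9: register job_A */18 -> active={job_A:*/18, job_B:*/16, job_C:*/5}
  job_A: interval 18, next fire after T=184 is 198
  job_B: interval 16, next fire after T=184 is 192
  job_C: interval 5, next fire after T=184 is 185
Earliest fire time = 185 (job job_C)

Answer: 185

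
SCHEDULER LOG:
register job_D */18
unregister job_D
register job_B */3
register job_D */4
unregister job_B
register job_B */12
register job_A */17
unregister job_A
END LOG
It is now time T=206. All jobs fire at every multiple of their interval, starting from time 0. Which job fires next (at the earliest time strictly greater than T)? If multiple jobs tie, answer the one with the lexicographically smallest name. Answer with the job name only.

Answer: job_D

Derivation:
Op 1: register job_D */18 -> active={job_D:*/18}
Op 2: unregister job_D -> active={}
Op 3: register job_B */3 -> active={job_B:*/3}
Op 4: register job_D */4 -> active={job_B:*/3, job_D:*/4}
Op 5: unregister job_B -> active={job_D:*/4}
Op 6: register job_B */12 -> active={job_B:*/12, job_D:*/4}
Op 7: register job_A */17 -> active={job_A:*/17, job_B:*/12, job_D:*/4}
Op 8: unregister job_A -> active={job_B:*/12, job_D:*/4}
  job_B: interval 12, next fire after T=206 is 216
  job_D: interval 4, next fire after T=206 is 208
Earliest = 208, winner (lex tiebreak) = job_D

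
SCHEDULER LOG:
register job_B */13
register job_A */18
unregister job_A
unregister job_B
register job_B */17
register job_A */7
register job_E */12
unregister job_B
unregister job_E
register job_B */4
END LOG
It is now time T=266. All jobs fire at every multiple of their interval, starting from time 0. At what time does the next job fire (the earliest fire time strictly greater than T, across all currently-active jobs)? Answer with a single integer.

Answer: 268

Derivation:
Op 1: register job_B */13 -> active={job_B:*/13}
Op 2: register job_A */18 -> active={job_A:*/18, job_B:*/13}
Op 3: unregister job_A -> active={job_B:*/13}
Op 4: unregister job_B -> active={}
Op 5: register job_B */17 -> active={job_B:*/17}
Op 6: register job_A */7 -> active={job_A:*/7, job_B:*/17}
Op 7: register job_E */12 -> active={job_A:*/7, job_B:*/17, job_E:*/12}
Op 8: unregister job_B -> active={job_A:*/7, job_E:*/12}
Op 9: unregister job_E -> active={job_A:*/7}
Op 10: register job_B */4 -> active={job_A:*/7, job_B:*/4}
  job_A: interval 7, next fire after T=266 is 273
  job_B: interval 4, next fire after T=266 is 268
Earliest fire time = 268 (job job_B)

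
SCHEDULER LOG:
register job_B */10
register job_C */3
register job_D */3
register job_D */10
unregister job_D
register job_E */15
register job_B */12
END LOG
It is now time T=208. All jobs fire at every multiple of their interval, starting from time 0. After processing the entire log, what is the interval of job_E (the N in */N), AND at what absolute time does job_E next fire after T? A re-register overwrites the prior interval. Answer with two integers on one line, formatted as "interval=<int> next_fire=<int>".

Op 1: register job_B */10 -> active={job_B:*/10}
Op 2: register job_C */3 -> active={job_B:*/10, job_C:*/3}
Op 3: register job_D */3 -> active={job_B:*/10, job_C:*/3, job_D:*/3}
Op 4: register job_D */10 -> active={job_B:*/10, job_C:*/3, job_D:*/10}
Op 5: unregister job_D -> active={job_B:*/10, job_C:*/3}
Op 6: register job_E */15 -> active={job_B:*/10, job_C:*/3, job_E:*/15}
Op 7: register job_B */12 -> active={job_B:*/12, job_C:*/3, job_E:*/15}
Final interval of job_E = 15
Next fire of job_E after T=208: (208//15+1)*15 = 210

Answer: interval=15 next_fire=210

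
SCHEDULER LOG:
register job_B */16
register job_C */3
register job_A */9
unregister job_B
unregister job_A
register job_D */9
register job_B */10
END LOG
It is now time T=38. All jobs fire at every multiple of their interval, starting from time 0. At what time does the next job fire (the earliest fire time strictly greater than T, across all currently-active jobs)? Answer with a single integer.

Answer: 39

Derivation:
Op 1: register job_B */16 -> active={job_B:*/16}
Op 2: register job_C */3 -> active={job_B:*/16, job_C:*/3}
Op 3: register job_A */9 -> active={job_A:*/9, job_B:*/16, job_C:*/3}
Op 4: unregister job_B -> active={job_A:*/9, job_C:*/3}
Op 5: unregister job_A -> active={job_C:*/3}
Op 6: register job_D */9 -> active={job_C:*/3, job_D:*/9}
Op 7: register job_B */10 -> active={job_B:*/10, job_C:*/3, job_D:*/9}
  job_B: interval 10, next fire after T=38 is 40
  job_C: interval 3, next fire after T=38 is 39
  job_D: interval 9, next fire after T=38 is 45
Earliest fire time = 39 (job job_C)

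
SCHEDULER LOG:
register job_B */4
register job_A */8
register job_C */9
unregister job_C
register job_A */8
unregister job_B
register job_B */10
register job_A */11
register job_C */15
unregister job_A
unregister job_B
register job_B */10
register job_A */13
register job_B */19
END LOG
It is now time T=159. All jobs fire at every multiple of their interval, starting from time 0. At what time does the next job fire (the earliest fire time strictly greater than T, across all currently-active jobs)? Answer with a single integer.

Op 1: register job_B */4 -> active={job_B:*/4}
Op 2: register job_A */8 -> active={job_A:*/8, job_B:*/4}
Op 3: register job_C */9 -> active={job_A:*/8, job_B:*/4, job_C:*/9}
Op 4: unregister job_C -> active={job_A:*/8, job_B:*/4}
Op 5: register job_A */8 -> active={job_A:*/8, job_B:*/4}
Op 6: unregister job_B -> active={job_A:*/8}
Op 7: register job_B */10 -> active={job_A:*/8, job_B:*/10}
Op 8: register job_A */11 -> active={job_A:*/11, job_B:*/10}
Op 9: register job_C */15 -> active={job_A:*/11, job_B:*/10, job_C:*/15}
Op 10: unregister job_A -> active={job_B:*/10, job_C:*/15}
Op 11: unregister job_B -> active={job_C:*/15}
Op 12: register job_B */10 -> active={job_B:*/10, job_C:*/15}
Op 13: register job_A */13 -> active={job_A:*/13, job_B:*/10, job_C:*/15}
Op 14: register job_B */19 -> active={job_A:*/13, job_B:*/19, job_C:*/15}
  job_A: interval 13, next fire after T=159 is 169
  job_B: interval 19, next fire after T=159 is 171
  job_C: interval 15, next fire after T=159 is 165
Earliest fire time = 165 (job job_C)

Answer: 165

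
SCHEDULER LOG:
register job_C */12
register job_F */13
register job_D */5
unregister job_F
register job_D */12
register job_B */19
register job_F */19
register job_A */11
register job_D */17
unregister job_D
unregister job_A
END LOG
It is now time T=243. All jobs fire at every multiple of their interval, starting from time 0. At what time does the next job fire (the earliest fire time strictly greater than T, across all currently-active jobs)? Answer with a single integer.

Op 1: register job_C */12 -> active={job_C:*/12}
Op 2: register job_F */13 -> active={job_C:*/12, job_F:*/13}
Op 3: register job_D */5 -> active={job_C:*/12, job_D:*/5, job_F:*/13}
Op 4: unregister job_F -> active={job_C:*/12, job_D:*/5}
Op 5: register job_D */12 -> active={job_C:*/12, job_D:*/12}
Op 6: register job_B */19 -> active={job_B:*/19, job_C:*/12, job_D:*/12}
Op 7: register job_F */19 -> active={job_B:*/19, job_C:*/12, job_D:*/12, job_F:*/19}
Op 8: register job_A */11 -> active={job_A:*/11, job_B:*/19, job_C:*/12, job_D:*/12, job_F:*/19}
Op 9: register job_D */17 -> active={job_A:*/11, job_B:*/19, job_C:*/12, job_D:*/17, job_F:*/19}
Op 10: unregister job_D -> active={job_A:*/11, job_B:*/19, job_C:*/12, job_F:*/19}
Op 11: unregister job_A -> active={job_B:*/19, job_C:*/12, job_F:*/19}
  job_B: interval 19, next fire after T=243 is 247
  job_C: interval 12, next fire after T=243 is 252
  job_F: interval 19, next fire after T=243 is 247
Earliest fire time = 247 (job job_B)

Answer: 247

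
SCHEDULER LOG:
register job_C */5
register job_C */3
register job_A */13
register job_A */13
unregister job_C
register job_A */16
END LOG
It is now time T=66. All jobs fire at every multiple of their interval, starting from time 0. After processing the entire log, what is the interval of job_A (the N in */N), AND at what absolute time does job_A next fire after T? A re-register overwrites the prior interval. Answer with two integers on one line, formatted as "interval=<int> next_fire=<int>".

Op 1: register job_C */5 -> active={job_C:*/5}
Op 2: register job_C */3 -> active={job_C:*/3}
Op 3: register job_A */13 -> active={job_A:*/13, job_C:*/3}
Op 4: register job_A */13 -> active={job_A:*/13, job_C:*/3}
Op 5: unregister job_C -> active={job_A:*/13}
Op 6: register job_A */16 -> active={job_A:*/16}
Final interval of job_A = 16
Next fire of job_A after T=66: (66//16+1)*16 = 80

Answer: interval=16 next_fire=80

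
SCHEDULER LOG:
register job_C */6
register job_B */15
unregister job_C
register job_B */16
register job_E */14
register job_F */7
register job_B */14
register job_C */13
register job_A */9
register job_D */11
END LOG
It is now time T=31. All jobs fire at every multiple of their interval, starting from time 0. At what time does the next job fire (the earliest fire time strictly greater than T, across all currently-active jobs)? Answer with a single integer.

Answer: 33

Derivation:
Op 1: register job_C */6 -> active={job_C:*/6}
Op 2: register job_B */15 -> active={job_B:*/15, job_C:*/6}
Op 3: unregister job_C -> active={job_B:*/15}
Op 4: register job_B */16 -> active={job_B:*/16}
Op 5: register job_E */14 -> active={job_B:*/16, job_E:*/14}
Op 6: register job_F */7 -> active={job_B:*/16, job_E:*/14, job_F:*/7}
Op 7: register job_B */14 -> active={job_B:*/14, job_E:*/14, job_F:*/7}
Op 8: register job_C */13 -> active={job_B:*/14, job_C:*/13, job_E:*/14, job_F:*/7}
Op 9: register job_A */9 -> active={job_A:*/9, job_B:*/14, job_C:*/13, job_E:*/14, job_F:*/7}
Op 10: register job_D */11 -> active={job_A:*/9, job_B:*/14, job_C:*/13, job_D:*/11, job_E:*/14, job_F:*/7}
  job_A: interval 9, next fire after T=31 is 36
  job_B: interval 14, next fire after T=31 is 42
  job_C: interval 13, next fire after T=31 is 39
  job_D: interval 11, next fire after T=31 is 33
  job_E: interval 14, next fire after T=31 is 42
  job_F: interval 7, next fire after T=31 is 35
Earliest fire time = 33 (job job_D)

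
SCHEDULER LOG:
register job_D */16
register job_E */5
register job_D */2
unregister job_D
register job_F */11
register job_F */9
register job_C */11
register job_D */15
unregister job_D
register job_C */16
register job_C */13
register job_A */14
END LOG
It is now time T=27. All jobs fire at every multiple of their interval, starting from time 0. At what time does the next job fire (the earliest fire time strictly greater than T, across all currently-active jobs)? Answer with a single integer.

Answer: 28

Derivation:
Op 1: register job_D */16 -> active={job_D:*/16}
Op 2: register job_E */5 -> active={job_D:*/16, job_E:*/5}
Op 3: register job_D */2 -> active={job_D:*/2, job_E:*/5}
Op 4: unregister job_D -> active={job_E:*/5}
Op 5: register job_F */11 -> active={job_E:*/5, job_F:*/11}
Op 6: register job_F */9 -> active={job_E:*/5, job_F:*/9}
Op 7: register job_C */11 -> active={job_C:*/11, job_E:*/5, job_F:*/9}
Op 8: register job_D */15 -> active={job_C:*/11, job_D:*/15, job_E:*/5, job_F:*/9}
Op 9: unregister job_D -> active={job_C:*/11, job_E:*/5, job_F:*/9}
Op 10: register job_C */16 -> active={job_C:*/16, job_E:*/5, job_F:*/9}
Op 11: register job_C */13 -> active={job_C:*/13, job_E:*/5, job_F:*/9}
Op 12: register job_A */14 -> active={job_A:*/14, job_C:*/13, job_E:*/5, job_F:*/9}
  job_A: interval 14, next fire after T=27 is 28
  job_C: interval 13, next fire after T=27 is 39
  job_E: interval 5, next fire after T=27 is 30
  job_F: interval 9, next fire after T=27 is 36
Earliest fire time = 28 (job job_A)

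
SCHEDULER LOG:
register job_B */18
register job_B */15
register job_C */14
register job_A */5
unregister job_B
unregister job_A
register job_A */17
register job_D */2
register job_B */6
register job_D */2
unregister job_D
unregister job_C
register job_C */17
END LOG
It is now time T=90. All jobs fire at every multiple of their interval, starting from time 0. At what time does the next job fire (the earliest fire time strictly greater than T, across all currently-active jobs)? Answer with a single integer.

Answer: 96

Derivation:
Op 1: register job_B */18 -> active={job_B:*/18}
Op 2: register job_B */15 -> active={job_B:*/15}
Op 3: register job_C */14 -> active={job_B:*/15, job_C:*/14}
Op 4: register job_A */5 -> active={job_A:*/5, job_B:*/15, job_C:*/14}
Op 5: unregister job_B -> active={job_A:*/5, job_C:*/14}
Op 6: unregister job_A -> active={job_C:*/14}
Op 7: register job_A */17 -> active={job_A:*/17, job_C:*/14}
Op 8: register job_D */2 -> active={job_A:*/17, job_C:*/14, job_D:*/2}
Op 9: register job_B */6 -> active={job_A:*/17, job_B:*/6, job_C:*/14, job_D:*/2}
Op 10: register job_D */2 -> active={job_A:*/17, job_B:*/6, job_C:*/14, job_D:*/2}
Op 11: unregister job_D -> active={job_A:*/17, job_B:*/6, job_C:*/14}
Op 12: unregister job_C -> active={job_A:*/17, job_B:*/6}
Op 13: register job_C */17 -> active={job_A:*/17, job_B:*/6, job_C:*/17}
  job_A: interval 17, next fire after T=90 is 102
  job_B: interval 6, next fire after T=90 is 96
  job_C: interval 17, next fire after T=90 is 102
Earliest fire time = 96 (job job_B)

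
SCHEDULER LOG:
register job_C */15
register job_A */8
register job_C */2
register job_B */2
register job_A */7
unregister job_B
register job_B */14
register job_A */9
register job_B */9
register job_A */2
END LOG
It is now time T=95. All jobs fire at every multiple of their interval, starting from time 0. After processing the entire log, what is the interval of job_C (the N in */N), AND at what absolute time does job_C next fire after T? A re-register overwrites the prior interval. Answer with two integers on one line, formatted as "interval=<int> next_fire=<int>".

Answer: interval=2 next_fire=96

Derivation:
Op 1: register job_C */15 -> active={job_C:*/15}
Op 2: register job_A */8 -> active={job_A:*/8, job_C:*/15}
Op 3: register job_C */2 -> active={job_A:*/8, job_C:*/2}
Op 4: register job_B */2 -> active={job_A:*/8, job_B:*/2, job_C:*/2}
Op 5: register job_A */7 -> active={job_A:*/7, job_B:*/2, job_C:*/2}
Op 6: unregister job_B -> active={job_A:*/7, job_C:*/2}
Op 7: register job_B */14 -> active={job_A:*/7, job_B:*/14, job_C:*/2}
Op 8: register job_A */9 -> active={job_A:*/9, job_B:*/14, job_C:*/2}
Op 9: register job_B */9 -> active={job_A:*/9, job_B:*/9, job_C:*/2}
Op 10: register job_A */2 -> active={job_A:*/2, job_B:*/9, job_C:*/2}
Final interval of job_C = 2
Next fire of job_C after T=95: (95//2+1)*2 = 96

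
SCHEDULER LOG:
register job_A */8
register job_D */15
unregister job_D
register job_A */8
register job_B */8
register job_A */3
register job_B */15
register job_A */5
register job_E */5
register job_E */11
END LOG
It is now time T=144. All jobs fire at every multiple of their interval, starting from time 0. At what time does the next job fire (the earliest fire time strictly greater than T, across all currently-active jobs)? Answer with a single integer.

Op 1: register job_A */8 -> active={job_A:*/8}
Op 2: register job_D */15 -> active={job_A:*/8, job_D:*/15}
Op 3: unregister job_D -> active={job_A:*/8}
Op 4: register job_A */8 -> active={job_A:*/8}
Op 5: register job_B */8 -> active={job_A:*/8, job_B:*/8}
Op 6: register job_A */3 -> active={job_A:*/3, job_B:*/8}
Op 7: register job_B */15 -> active={job_A:*/3, job_B:*/15}
Op 8: register job_A */5 -> active={job_A:*/5, job_B:*/15}
Op 9: register job_E */5 -> active={job_A:*/5, job_B:*/15, job_E:*/5}
Op 10: register job_E */11 -> active={job_A:*/5, job_B:*/15, job_E:*/11}
  job_A: interval 5, next fire after T=144 is 145
  job_B: interval 15, next fire after T=144 is 150
  job_E: interval 11, next fire after T=144 is 154
Earliest fire time = 145 (job job_A)

Answer: 145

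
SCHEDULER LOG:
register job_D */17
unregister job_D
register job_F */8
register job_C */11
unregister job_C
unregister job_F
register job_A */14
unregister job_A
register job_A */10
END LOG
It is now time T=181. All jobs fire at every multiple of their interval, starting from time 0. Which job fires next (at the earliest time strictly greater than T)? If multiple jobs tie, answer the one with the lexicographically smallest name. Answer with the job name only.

Answer: job_A

Derivation:
Op 1: register job_D */17 -> active={job_D:*/17}
Op 2: unregister job_D -> active={}
Op 3: register job_F */8 -> active={job_F:*/8}
Op 4: register job_C */11 -> active={job_C:*/11, job_F:*/8}
Op 5: unregister job_C -> active={job_F:*/8}
Op 6: unregister job_F -> active={}
Op 7: register job_A */14 -> active={job_A:*/14}
Op 8: unregister job_A -> active={}
Op 9: register job_A */10 -> active={job_A:*/10}
  job_A: interval 10, next fire after T=181 is 190
Earliest = 190, winner (lex tiebreak) = job_A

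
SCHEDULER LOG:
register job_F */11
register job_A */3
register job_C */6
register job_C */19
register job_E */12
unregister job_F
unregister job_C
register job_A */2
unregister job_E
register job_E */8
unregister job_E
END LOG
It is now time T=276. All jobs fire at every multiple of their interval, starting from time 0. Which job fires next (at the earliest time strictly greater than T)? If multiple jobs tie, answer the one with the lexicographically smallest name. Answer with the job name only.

Op 1: register job_F */11 -> active={job_F:*/11}
Op 2: register job_A */3 -> active={job_A:*/3, job_F:*/11}
Op 3: register job_C */6 -> active={job_A:*/3, job_C:*/6, job_F:*/11}
Op 4: register job_C */19 -> active={job_A:*/3, job_C:*/19, job_F:*/11}
Op 5: register job_E */12 -> active={job_A:*/3, job_C:*/19, job_E:*/12, job_F:*/11}
Op 6: unregister job_F -> active={job_A:*/3, job_C:*/19, job_E:*/12}
Op 7: unregister job_C -> active={job_A:*/3, job_E:*/12}
Op 8: register job_A */2 -> active={job_A:*/2, job_E:*/12}
Op 9: unregister job_E -> active={job_A:*/2}
Op 10: register job_E */8 -> active={job_A:*/2, job_E:*/8}
Op 11: unregister job_E -> active={job_A:*/2}
  job_A: interval 2, next fire after T=276 is 278
Earliest = 278, winner (lex tiebreak) = job_A

Answer: job_A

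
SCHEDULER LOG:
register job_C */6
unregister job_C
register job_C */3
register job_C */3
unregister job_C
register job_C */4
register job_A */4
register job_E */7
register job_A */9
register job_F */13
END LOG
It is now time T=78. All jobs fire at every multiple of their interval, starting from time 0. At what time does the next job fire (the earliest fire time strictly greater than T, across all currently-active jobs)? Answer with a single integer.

Answer: 80

Derivation:
Op 1: register job_C */6 -> active={job_C:*/6}
Op 2: unregister job_C -> active={}
Op 3: register job_C */3 -> active={job_C:*/3}
Op 4: register job_C */3 -> active={job_C:*/3}
Op 5: unregister job_C -> active={}
Op 6: register job_C */4 -> active={job_C:*/4}
Op 7: register job_A */4 -> active={job_A:*/4, job_C:*/4}
Op 8: register job_E */7 -> active={job_A:*/4, job_C:*/4, job_E:*/7}
Op 9: register job_A */9 -> active={job_A:*/9, job_C:*/4, job_E:*/7}
Op 10: register job_F */13 -> active={job_A:*/9, job_C:*/4, job_E:*/7, job_F:*/13}
  job_A: interval 9, next fire after T=78 is 81
  job_C: interval 4, next fire after T=78 is 80
  job_E: interval 7, next fire after T=78 is 84
  job_F: interval 13, next fire after T=78 is 91
Earliest fire time = 80 (job job_C)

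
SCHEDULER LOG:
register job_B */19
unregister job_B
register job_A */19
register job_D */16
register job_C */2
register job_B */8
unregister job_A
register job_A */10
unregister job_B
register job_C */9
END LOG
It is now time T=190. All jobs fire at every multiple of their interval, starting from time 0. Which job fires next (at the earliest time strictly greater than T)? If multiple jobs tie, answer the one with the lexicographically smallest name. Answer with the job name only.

Op 1: register job_B */19 -> active={job_B:*/19}
Op 2: unregister job_B -> active={}
Op 3: register job_A */19 -> active={job_A:*/19}
Op 4: register job_D */16 -> active={job_A:*/19, job_D:*/16}
Op 5: register job_C */2 -> active={job_A:*/19, job_C:*/2, job_D:*/16}
Op 6: register job_B */8 -> active={job_A:*/19, job_B:*/8, job_C:*/2, job_D:*/16}
Op 7: unregister job_A -> active={job_B:*/8, job_C:*/2, job_D:*/16}
Op 8: register job_A */10 -> active={job_A:*/10, job_B:*/8, job_C:*/2, job_D:*/16}
Op 9: unregister job_B -> active={job_A:*/10, job_C:*/2, job_D:*/16}
Op 10: register job_C */9 -> active={job_A:*/10, job_C:*/9, job_D:*/16}
  job_A: interval 10, next fire after T=190 is 200
  job_C: interval 9, next fire after T=190 is 198
  job_D: interval 16, next fire after T=190 is 192
Earliest = 192, winner (lex tiebreak) = job_D

Answer: job_D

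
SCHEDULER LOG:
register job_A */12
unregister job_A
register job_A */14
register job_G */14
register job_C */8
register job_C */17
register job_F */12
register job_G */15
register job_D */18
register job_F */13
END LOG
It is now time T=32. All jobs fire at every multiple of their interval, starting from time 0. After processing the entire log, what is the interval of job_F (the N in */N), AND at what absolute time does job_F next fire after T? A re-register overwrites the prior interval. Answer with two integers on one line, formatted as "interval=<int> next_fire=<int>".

Op 1: register job_A */12 -> active={job_A:*/12}
Op 2: unregister job_A -> active={}
Op 3: register job_A */14 -> active={job_A:*/14}
Op 4: register job_G */14 -> active={job_A:*/14, job_G:*/14}
Op 5: register job_C */8 -> active={job_A:*/14, job_C:*/8, job_G:*/14}
Op 6: register job_C */17 -> active={job_A:*/14, job_C:*/17, job_G:*/14}
Op 7: register job_F */12 -> active={job_A:*/14, job_C:*/17, job_F:*/12, job_G:*/14}
Op 8: register job_G */15 -> active={job_A:*/14, job_C:*/17, job_F:*/12, job_G:*/15}
Op 9: register job_D */18 -> active={job_A:*/14, job_C:*/17, job_D:*/18, job_F:*/12, job_G:*/15}
Op 10: register job_F */13 -> active={job_A:*/14, job_C:*/17, job_D:*/18, job_F:*/13, job_G:*/15}
Final interval of job_F = 13
Next fire of job_F after T=32: (32//13+1)*13 = 39

Answer: interval=13 next_fire=39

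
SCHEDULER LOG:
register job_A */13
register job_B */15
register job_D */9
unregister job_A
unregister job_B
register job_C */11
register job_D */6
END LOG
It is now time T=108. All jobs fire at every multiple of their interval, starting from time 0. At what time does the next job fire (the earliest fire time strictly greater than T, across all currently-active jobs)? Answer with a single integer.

Answer: 110

Derivation:
Op 1: register job_A */13 -> active={job_A:*/13}
Op 2: register job_B */15 -> active={job_A:*/13, job_B:*/15}
Op 3: register job_D */9 -> active={job_A:*/13, job_B:*/15, job_D:*/9}
Op 4: unregister job_A -> active={job_B:*/15, job_D:*/9}
Op 5: unregister job_B -> active={job_D:*/9}
Op 6: register job_C */11 -> active={job_C:*/11, job_D:*/9}
Op 7: register job_D */6 -> active={job_C:*/11, job_D:*/6}
  job_C: interval 11, next fire after T=108 is 110
  job_D: interval 6, next fire after T=108 is 114
Earliest fire time = 110 (job job_C)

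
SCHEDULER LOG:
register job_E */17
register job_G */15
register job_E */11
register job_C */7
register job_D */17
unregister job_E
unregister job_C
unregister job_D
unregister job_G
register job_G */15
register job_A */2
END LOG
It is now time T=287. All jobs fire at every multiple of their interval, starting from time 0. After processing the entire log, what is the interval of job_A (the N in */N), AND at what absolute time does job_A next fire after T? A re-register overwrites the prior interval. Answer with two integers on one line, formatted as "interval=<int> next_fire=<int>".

Op 1: register job_E */17 -> active={job_E:*/17}
Op 2: register job_G */15 -> active={job_E:*/17, job_G:*/15}
Op 3: register job_E */11 -> active={job_E:*/11, job_G:*/15}
Op 4: register job_C */7 -> active={job_C:*/7, job_E:*/11, job_G:*/15}
Op 5: register job_D */17 -> active={job_C:*/7, job_D:*/17, job_E:*/11, job_G:*/15}
Op 6: unregister job_E -> active={job_C:*/7, job_D:*/17, job_G:*/15}
Op 7: unregister job_C -> active={job_D:*/17, job_G:*/15}
Op 8: unregister job_D -> active={job_G:*/15}
Op 9: unregister job_G -> active={}
Op 10: register job_G */15 -> active={job_G:*/15}
Op 11: register job_A */2 -> active={job_A:*/2, job_G:*/15}
Final interval of job_A = 2
Next fire of job_A after T=287: (287//2+1)*2 = 288

Answer: interval=2 next_fire=288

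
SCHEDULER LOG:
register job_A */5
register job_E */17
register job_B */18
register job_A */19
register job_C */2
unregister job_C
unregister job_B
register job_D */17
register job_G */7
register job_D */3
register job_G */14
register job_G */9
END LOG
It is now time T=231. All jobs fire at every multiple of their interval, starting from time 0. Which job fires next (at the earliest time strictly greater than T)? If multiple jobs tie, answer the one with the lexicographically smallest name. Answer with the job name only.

Answer: job_D

Derivation:
Op 1: register job_A */5 -> active={job_A:*/5}
Op 2: register job_E */17 -> active={job_A:*/5, job_E:*/17}
Op 3: register job_B */18 -> active={job_A:*/5, job_B:*/18, job_E:*/17}
Op 4: register job_A */19 -> active={job_A:*/19, job_B:*/18, job_E:*/17}
Op 5: register job_C */2 -> active={job_A:*/19, job_B:*/18, job_C:*/2, job_E:*/17}
Op 6: unregister job_C -> active={job_A:*/19, job_B:*/18, job_E:*/17}
Op 7: unregister job_B -> active={job_A:*/19, job_E:*/17}
Op 8: register job_D */17 -> active={job_A:*/19, job_D:*/17, job_E:*/17}
Op 9: register job_G */7 -> active={job_A:*/19, job_D:*/17, job_E:*/17, job_G:*/7}
Op 10: register job_D */3 -> active={job_A:*/19, job_D:*/3, job_E:*/17, job_G:*/7}
Op 11: register job_G */14 -> active={job_A:*/19, job_D:*/3, job_E:*/17, job_G:*/14}
Op 12: register job_G */9 -> active={job_A:*/19, job_D:*/3, job_E:*/17, job_G:*/9}
  job_A: interval 19, next fire after T=231 is 247
  job_D: interval 3, next fire after T=231 is 234
  job_E: interval 17, next fire after T=231 is 238
  job_G: interval 9, next fire after T=231 is 234
Earliest = 234, winner (lex tiebreak) = job_D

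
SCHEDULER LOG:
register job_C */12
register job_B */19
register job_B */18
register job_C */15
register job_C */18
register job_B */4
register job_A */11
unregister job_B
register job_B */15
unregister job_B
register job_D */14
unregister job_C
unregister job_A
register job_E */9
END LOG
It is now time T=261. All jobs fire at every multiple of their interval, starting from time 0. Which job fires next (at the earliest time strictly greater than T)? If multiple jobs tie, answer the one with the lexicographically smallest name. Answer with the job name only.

Answer: job_D

Derivation:
Op 1: register job_C */12 -> active={job_C:*/12}
Op 2: register job_B */19 -> active={job_B:*/19, job_C:*/12}
Op 3: register job_B */18 -> active={job_B:*/18, job_C:*/12}
Op 4: register job_C */15 -> active={job_B:*/18, job_C:*/15}
Op 5: register job_C */18 -> active={job_B:*/18, job_C:*/18}
Op 6: register job_B */4 -> active={job_B:*/4, job_C:*/18}
Op 7: register job_A */11 -> active={job_A:*/11, job_B:*/4, job_C:*/18}
Op 8: unregister job_B -> active={job_A:*/11, job_C:*/18}
Op 9: register job_B */15 -> active={job_A:*/11, job_B:*/15, job_C:*/18}
Op 10: unregister job_B -> active={job_A:*/11, job_C:*/18}
Op 11: register job_D */14 -> active={job_A:*/11, job_C:*/18, job_D:*/14}
Op 12: unregister job_C -> active={job_A:*/11, job_D:*/14}
Op 13: unregister job_A -> active={job_D:*/14}
Op 14: register job_E */9 -> active={job_D:*/14, job_E:*/9}
  job_D: interval 14, next fire after T=261 is 266
  job_E: interval 9, next fire after T=261 is 270
Earliest = 266, winner (lex tiebreak) = job_D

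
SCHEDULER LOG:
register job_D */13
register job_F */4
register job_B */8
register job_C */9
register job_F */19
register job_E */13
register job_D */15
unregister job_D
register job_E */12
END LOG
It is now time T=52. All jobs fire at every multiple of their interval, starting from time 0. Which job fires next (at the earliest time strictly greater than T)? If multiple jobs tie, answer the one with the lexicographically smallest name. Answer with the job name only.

Op 1: register job_D */13 -> active={job_D:*/13}
Op 2: register job_F */4 -> active={job_D:*/13, job_F:*/4}
Op 3: register job_B */8 -> active={job_B:*/8, job_D:*/13, job_F:*/4}
Op 4: register job_C */9 -> active={job_B:*/8, job_C:*/9, job_D:*/13, job_F:*/4}
Op 5: register job_F */19 -> active={job_B:*/8, job_C:*/9, job_D:*/13, job_F:*/19}
Op 6: register job_E */13 -> active={job_B:*/8, job_C:*/9, job_D:*/13, job_E:*/13, job_F:*/19}
Op 7: register job_D */15 -> active={job_B:*/8, job_C:*/9, job_D:*/15, job_E:*/13, job_F:*/19}
Op 8: unregister job_D -> active={job_B:*/8, job_C:*/9, job_E:*/13, job_F:*/19}
Op 9: register job_E */12 -> active={job_B:*/8, job_C:*/9, job_E:*/12, job_F:*/19}
  job_B: interval 8, next fire after T=52 is 56
  job_C: interval 9, next fire after T=52 is 54
  job_E: interval 12, next fire after T=52 is 60
  job_F: interval 19, next fire after T=52 is 57
Earliest = 54, winner (lex tiebreak) = job_C

Answer: job_C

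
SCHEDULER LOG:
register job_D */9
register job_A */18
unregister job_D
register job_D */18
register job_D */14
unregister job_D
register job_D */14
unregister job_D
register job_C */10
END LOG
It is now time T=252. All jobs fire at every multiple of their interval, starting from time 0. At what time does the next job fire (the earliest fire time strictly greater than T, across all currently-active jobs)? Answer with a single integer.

Op 1: register job_D */9 -> active={job_D:*/9}
Op 2: register job_A */18 -> active={job_A:*/18, job_D:*/9}
Op 3: unregister job_D -> active={job_A:*/18}
Op 4: register job_D */18 -> active={job_A:*/18, job_D:*/18}
Op 5: register job_D */14 -> active={job_A:*/18, job_D:*/14}
Op 6: unregister job_D -> active={job_A:*/18}
Op 7: register job_D */14 -> active={job_A:*/18, job_D:*/14}
Op 8: unregister job_D -> active={job_A:*/18}
Op 9: register job_C */10 -> active={job_A:*/18, job_C:*/10}
  job_A: interval 18, next fire after T=252 is 270
  job_C: interval 10, next fire after T=252 is 260
Earliest fire time = 260 (job job_C)

Answer: 260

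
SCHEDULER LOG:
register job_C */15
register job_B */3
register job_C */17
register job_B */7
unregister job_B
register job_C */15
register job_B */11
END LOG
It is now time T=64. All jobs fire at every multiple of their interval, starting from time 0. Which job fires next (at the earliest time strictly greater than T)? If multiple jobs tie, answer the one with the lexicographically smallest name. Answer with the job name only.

Answer: job_B

Derivation:
Op 1: register job_C */15 -> active={job_C:*/15}
Op 2: register job_B */3 -> active={job_B:*/3, job_C:*/15}
Op 3: register job_C */17 -> active={job_B:*/3, job_C:*/17}
Op 4: register job_B */7 -> active={job_B:*/7, job_C:*/17}
Op 5: unregister job_B -> active={job_C:*/17}
Op 6: register job_C */15 -> active={job_C:*/15}
Op 7: register job_B */11 -> active={job_B:*/11, job_C:*/15}
  job_B: interval 11, next fire after T=64 is 66
  job_C: interval 15, next fire after T=64 is 75
Earliest = 66, winner (lex tiebreak) = job_B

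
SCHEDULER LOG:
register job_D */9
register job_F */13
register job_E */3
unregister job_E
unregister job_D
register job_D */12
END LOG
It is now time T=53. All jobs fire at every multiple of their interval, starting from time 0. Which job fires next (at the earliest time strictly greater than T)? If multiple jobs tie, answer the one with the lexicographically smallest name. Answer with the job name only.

Op 1: register job_D */9 -> active={job_D:*/9}
Op 2: register job_F */13 -> active={job_D:*/9, job_F:*/13}
Op 3: register job_E */3 -> active={job_D:*/9, job_E:*/3, job_F:*/13}
Op 4: unregister job_E -> active={job_D:*/9, job_F:*/13}
Op 5: unregister job_D -> active={job_F:*/13}
Op 6: register job_D */12 -> active={job_D:*/12, job_F:*/13}
  job_D: interval 12, next fire after T=53 is 60
  job_F: interval 13, next fire after T=53 is 65
Earliest = 60, winner (lex tiebreak) = job_D

Answer: job_D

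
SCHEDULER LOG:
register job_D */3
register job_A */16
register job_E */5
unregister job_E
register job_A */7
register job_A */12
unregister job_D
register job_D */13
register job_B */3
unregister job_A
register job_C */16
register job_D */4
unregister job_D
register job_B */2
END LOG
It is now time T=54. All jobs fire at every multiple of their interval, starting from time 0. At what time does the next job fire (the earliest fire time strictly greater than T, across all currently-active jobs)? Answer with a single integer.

Answer: 56

Derivation:
Op 1: register job_D */3 -> active={job_D:*/3}
Op 2: register job_A */16 -> active={job_A:*/16, job_D:*/3}
Op 3: register job_E */5 -> active={job_A:*/16, job_D:*/3, job_E:*/5}
Op 4: unregister job_E -> active={job_A:*/16, job_D:*/3}
Op 5: register job_A */7 -> active={job_A:*/7, job_D:*/3}
Op 6: register job_A */12 -> active={job_A:*/12, job_D:*/3}
Op 7: unregister job_D -> active={job_A:*/12}
Op 8: register job_D */13 -> active={job_A:*/12, job_D:*/13}
Op 9: register job_B */3 -> active={job_A:*/12, job_B:*/3, job_D:*/13}
Op 10: unregister job_A -> active={job_B:*/3, job_D:*/13}
Op 11: register job_C */16 -> active={job_B:*/3, job_C:*/16, job_D:*/13}
Op 12: register job_D */4 -> active={job_B:*/3, job_C:*/16, job_D:*/4}
Op 13: unregister job_D -> active={job_B:*/3, job_C:*/16}
Op 14: register job_B */2 -> active={job_B:*/2, job_C:*/16}
  job_B: interval 2, next fire after T=54 is 56
  job_C: interval 16, next fire after T=54 is 64
Earliest fire time = 56 (job job_B)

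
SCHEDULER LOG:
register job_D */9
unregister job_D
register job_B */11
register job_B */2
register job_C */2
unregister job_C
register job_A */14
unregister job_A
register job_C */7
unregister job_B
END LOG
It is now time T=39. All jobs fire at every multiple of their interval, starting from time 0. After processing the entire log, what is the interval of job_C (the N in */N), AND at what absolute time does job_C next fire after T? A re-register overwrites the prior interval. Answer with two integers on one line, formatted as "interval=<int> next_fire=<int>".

Op 1: register job_D */9 -> active={job_D:*/9}
Op 2: unregister job_D -> active={}
Op 3: register job_B */11 -> active={job_B:*/11}
Op 4: register job_B */2 -> active={job_B:*/2}
Op 5: register job_C */2 -> active={job_B:*/2, job_C:*/2}
Op 6: unregister job_C -> active={job_B:*/2}
Op 7: register job_A */14 -> active={job_A:*/14, job_B:*/2}
Op 8: unregister job_A -> active={job_B:*/2}
Op 9: register job_C */7 -> active={job_B:*/2, job_C:*/7}
Op 10: unregister job_B -> active={job_C:*/7}
Final interval of job_C = 7
Next fire of job_C after T=39: (39//7+1)*7 = 42

Answer: interval=7 next_fire=42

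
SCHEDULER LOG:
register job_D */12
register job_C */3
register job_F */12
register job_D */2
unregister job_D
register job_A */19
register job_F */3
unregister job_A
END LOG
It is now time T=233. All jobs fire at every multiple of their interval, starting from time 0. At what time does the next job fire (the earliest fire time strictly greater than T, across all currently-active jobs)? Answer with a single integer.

Answer: 234

Derivation:
Op 1: register job_D */12 -> active={job_D:*/12}
Op 2: register job_C */3 -> active={job_C:*/3, job_D:*/12}
Op 3: register job_F */12 -> active={job_C:*/3, job_D:*/12, job_F:*/12}
Op 4: register job_D */2 -> active={job_C:*/3, job_D:*/2, job_F:*/12}
Op 5: unregister job_D -> active={job_C:*/3, job_F:*/12}
Op 6: register job_A */19 -> active={job_A:*/19, job_C:*/3, job_F:*/12}
Op 7: register job_F */3 -> active={job_A:*/19, job_C:*/3, job_F:*/3}
Op 8: unregister job_A -> active={job_C:*/3, job_F:*/3}
  job_C: interval 3, next fire after T=233 is 234
  job_F: interval 3, next fire after T=233 is 234
Earliest fire time = 234 (job job_C)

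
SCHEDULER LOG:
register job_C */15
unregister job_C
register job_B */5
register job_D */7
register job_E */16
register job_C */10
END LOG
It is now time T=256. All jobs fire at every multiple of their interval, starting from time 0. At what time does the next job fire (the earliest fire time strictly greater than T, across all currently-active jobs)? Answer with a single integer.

Op 1: register job_C */15 -> active={job_C:*/15}
Op 2: unregister job_C -> active={}
Op 3: register job_B */5 -> active={job_B:*/5}
Op 4: register job_D */7 -> active={job_B:*/5, job_D:*/7}
Op 5: register job_E */16 -> active={job_B:*/5, job_D:*/7, job_E:*/16}
Op 6: register job_C */10 -> active={job_B:*/5, job_C:*/10, job_D:*/7, job_E:*/16}
  job_B: interval 5, next fire after T=256 is 260
  job_C: interval 10, next fire after T=256 is 260
  job_D: interval 7, next fire after T=256 is 259
  job_E: interval 16, next fire after T=256 is 272
Earliest fire time = 259 (job job_D)

Answer: 259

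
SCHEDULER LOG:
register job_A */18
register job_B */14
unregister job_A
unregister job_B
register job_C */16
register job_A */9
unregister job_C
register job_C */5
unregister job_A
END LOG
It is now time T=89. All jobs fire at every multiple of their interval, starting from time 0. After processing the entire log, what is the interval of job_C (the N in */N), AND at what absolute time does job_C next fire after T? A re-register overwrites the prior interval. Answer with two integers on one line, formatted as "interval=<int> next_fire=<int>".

Answer: interval=5 next_fire=90

Derivation:
Op 1: register job_A */18 -> active={job_A:*/18}
Op 2: register job_B */14 -> active={job_A:*/18, job_B:*/14}
Op 3: unregister job_A -> active={job_B:*/14}
Op 4: unregister job_B -> active={}
Op 5: register job_C */16 -> active={job_C:*/16}
Op 6: register job_A */9 -> active={job_A:*/9, job_C:*/16}
Op 7: unregister job_C -> active={job_A:*/9}
Op 8: register job_C */5 -> active={job_A:*/9, job_C:*/5}
Op 9: unregister job_A -> active={job_C:*/5}
Final interval of job_C = 5
Next fire of job_C after T=89: (89//5+1)*5 = 90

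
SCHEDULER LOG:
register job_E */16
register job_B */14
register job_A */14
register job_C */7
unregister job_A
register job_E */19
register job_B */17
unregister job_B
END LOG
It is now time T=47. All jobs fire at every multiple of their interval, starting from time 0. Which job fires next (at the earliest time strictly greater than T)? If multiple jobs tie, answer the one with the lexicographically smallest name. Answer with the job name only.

Answer: job_C

Derivation:
Op 1: register job_E */16 -> active={job_E:*/16}
Op 2: register job_B */14 -> active={job_B:*/14, job_E:*/16}
Op 3: register job_A */14 -> active={job_A:*/14, job_B:*/14, job_E:*/16}
Op 4: register job_C */7 -> active={job_A:*/14, job_B:*/14, job_C:*/7, job_E:*/16}
Op 5: unregister job_A -> active={job_B:*/14, job_C:*/7, job_E:*/16}
Op 6: register job_E */19 -> active={job_B:*/14, job_C:*/7, job_E:*/19}
Op 7: register job_B */17 -> active={job_B:*/17, job_C:*/7, job_E:*/19}
Op 8: unregister job_B -> active={job_C:*/7, job_E:*/19}
  job_C: interval 7, next fire after T=47 is 49
  job_E: interval 19, next fire after T=47 is 57
Earliest = 49, winner (lex tiebreak) = job_C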